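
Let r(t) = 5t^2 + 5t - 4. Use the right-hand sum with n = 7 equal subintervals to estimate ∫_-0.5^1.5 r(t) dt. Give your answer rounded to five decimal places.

Δt = (1.5 − (-0.5))/7 = 2/7.
Right endpoints: -3/14, 1/14, 5/14, 9/14, 13/14, 17/14, 1.5.
r(-3/14) = -949/196, r(1/14) = -709/196, r(5/14) = -309/196, r(9/14) = 251/196, r(13/14) = 971/196, r(17/14) = 1851/196, r(1.5) = 14.75.
Sum = Δt · [r(-3/14) + r(1/14) + r(5/14) + ...].
Sum ≈ 5.82653.

5.82653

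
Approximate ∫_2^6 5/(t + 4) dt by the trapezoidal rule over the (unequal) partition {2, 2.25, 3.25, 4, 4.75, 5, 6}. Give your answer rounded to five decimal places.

2.55930

Subinterval widths: 0.25, 1, 0.75, 0.75, 0.25, 1.
f(2) = 5/6, f(2.25) = 0.8, f(3.25) = 20/29, f(4) = 0.625, f(4.75) = 4/7, f(5) = 5/9, f(6) = 0.5.
On each subinterval the trapezoid contributes (Δt_i/2)·[f(t_{i-1}) + f(t_i)].
Sum ≈ 2.55930.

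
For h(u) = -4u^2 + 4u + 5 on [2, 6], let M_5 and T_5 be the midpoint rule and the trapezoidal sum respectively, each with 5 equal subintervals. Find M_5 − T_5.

M_5 = -192.48.
T_5 = -195.04.
M_5 − T_5 = 2.56.

2.56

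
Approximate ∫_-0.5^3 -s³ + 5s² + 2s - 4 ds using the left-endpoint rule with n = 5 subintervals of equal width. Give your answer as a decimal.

Δs = (3 − (-0.5))/5 = 0.7.
Left endpoints: -0.5, 0.2, 0.9, 1.6, 2.3.
f(-0.5) = -3.625, f(0.2) = -3.408, f(0.9) = 1.121, f(1.6) = 7.904, f(2.3) = 14.883.
Sum = Δs · [f(-0.5) + f(0.2) + f(0.9) + f(1.6) + f(2.3)].
Sum = 11.8125.

11.8125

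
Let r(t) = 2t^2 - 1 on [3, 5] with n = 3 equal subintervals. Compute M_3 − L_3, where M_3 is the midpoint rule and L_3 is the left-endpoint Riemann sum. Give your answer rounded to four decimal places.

10.2222

M_3 ≈ 63.185185.
L_3 ≈ 52.962963.
M_3 − L_3 ≈ 10.2222.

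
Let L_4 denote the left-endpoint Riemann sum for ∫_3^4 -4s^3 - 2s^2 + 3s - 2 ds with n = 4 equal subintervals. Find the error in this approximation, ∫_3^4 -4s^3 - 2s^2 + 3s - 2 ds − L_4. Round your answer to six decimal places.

-19.416667

Exact integral: ∫_3^4 f(s) ds ≈ -191.16666667.
L_4 = -171.75.
Error ≈ -191.16666667 − (-171.75) ≈ -19.416667.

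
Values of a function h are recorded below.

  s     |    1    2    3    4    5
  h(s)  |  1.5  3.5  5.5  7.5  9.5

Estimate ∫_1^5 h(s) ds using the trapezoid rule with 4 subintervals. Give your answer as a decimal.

Δs = 1.
T_4 = (1/2)·[1.5 + 2·3.5 + 2·5.5 + 2·7.5 + 9.5] = 22.

22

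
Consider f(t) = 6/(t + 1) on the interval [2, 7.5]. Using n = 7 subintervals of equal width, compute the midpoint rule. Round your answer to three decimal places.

Δt = (7.5 − 2)/7 = 11/14.
Midpoints: 67/28, 89/28, 111/28, 4.75, 155/28, 177/28, 199/28.
f(67/28) = 168/95, f(89/28) = 56/39, f(111/28) = 168/139, f(4.75) = 24/23, f(155/28) = 56/61, f(177/28) = 168/205, f(199/28) = 168/227.
Sum = Δt · [f(67/28) + f(89/28) + f(111/28) + ...].
Sum ≈ 6.234.

6.234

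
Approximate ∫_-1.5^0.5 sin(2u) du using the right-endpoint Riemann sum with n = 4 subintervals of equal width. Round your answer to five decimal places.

-0.45465

Δu = (0.5 − (-1.5))/4 = 0.5.
Right endpoints: -1, -0.5, 0, 0.5.
f(-1) ≈ -0.90930, f(-0.5) ≈ -0.84147, f(0) ≈ 0.00000, f(0.5) ≈ 0.84147.
Sum = Δu · [f(-1) + f(-0.5) + f(0) + f(0.5)].
Sum ≈ -0.45465.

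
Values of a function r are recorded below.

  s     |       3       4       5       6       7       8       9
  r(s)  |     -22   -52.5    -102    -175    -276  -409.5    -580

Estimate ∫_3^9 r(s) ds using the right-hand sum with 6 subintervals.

-1595

Δs = 1.
Sum = 1·[(-52.5) + (-102) + (-175) + (-276) + (-409.5) + (-580)] = -1595.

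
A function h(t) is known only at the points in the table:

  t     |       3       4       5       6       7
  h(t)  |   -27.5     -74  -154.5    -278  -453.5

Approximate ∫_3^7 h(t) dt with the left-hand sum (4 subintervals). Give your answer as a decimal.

-534

Δt = 1.
Sum = 1·[(-27.5) + (-74) + (-154.5) + (-278)] = -534.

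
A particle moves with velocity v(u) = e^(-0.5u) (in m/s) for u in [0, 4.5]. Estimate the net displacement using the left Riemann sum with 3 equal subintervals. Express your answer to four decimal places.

2.5432

Δu = (4.5 − 0)/3 = 1.5.
Left endpoints: 0, 1.5, 3.
v(0) ≈ 1.0000, v(1.5) ≈ 0.4724, v(3) ≈ 0.2231.
Sum = Δu · [v(0) + v(1.5) + v(3)].
Sum ≈ 2.5432.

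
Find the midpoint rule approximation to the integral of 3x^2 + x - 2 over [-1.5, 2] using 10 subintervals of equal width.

5.1428125

Δx = (2 − (-1.5))/10 = 0.35.
Midpoints: -1.325, -0.975, -0.625, -0.275, 0.075, 0.425, 0.775, 1.125, 1.475, 1.825.
f(-1.325) = 1.941875, f(-0.975) = -0.123125, f(-0.625) = -1.453125, f(-0.275) = -2.048125, f(0.075) = -1.908125, f(0.425) = -1.033125, f(0.775) = 0.576875, f(1.125) = 2.921875, f(1.475) = 6.001875, f(1.825) = 9.816875.
Sum = Δx · [f(-1.325) + f(-0.975) + f(-0.625) + ...].
Sum = 5.1428125.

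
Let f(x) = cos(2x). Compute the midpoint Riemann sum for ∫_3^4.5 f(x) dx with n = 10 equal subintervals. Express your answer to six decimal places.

0.347067

Δx = (4.5 − 3)/10 = 0.15.
Midpoints: 3.075, 3.225, 3.375, 3.525, 3.675, 3.825, 3.975, 4.125, 4.275, 4.425.
f(3.075) ≈ 0.991144, f(3.225) ≈ 0.986119, f(3.375) ≈ 0.893006, f(3.525) ≈ 0.720124, f(3.675) ≈ 0.482916, f(3.825) ≈ 0.202570, f(3.975) ≈ -0.095871, f(4.125) ≈ -0.385748, f(4.275) ≈ -0.641167, f(4.425) ≈ -0.839313.
Sum = Δx · [f(3.075) + f(3.225) + f(3.375) + ...].
Sum ≈ 0.347067.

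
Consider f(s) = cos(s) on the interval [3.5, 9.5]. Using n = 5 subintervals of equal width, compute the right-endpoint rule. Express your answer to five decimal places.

Δs = (9.5 − 3.5)/5 = 1.2.
Right endpoints: 4.7, 5.9, 7.1, 8.3, 9.5.
f(4.7) ≈ -0.01239, f(5.9) ≈ 0.92748, f(7.1) ≈ 0.68455, f(8.3) ≈ -0.43138, f(9.5) ≈ -0.99717.
Sum = Δs · [f(4.7) + f(5.9) + f(7.1) + f(8.3) + f(9.5)].
Sum ≈ 0.20530.

0.20530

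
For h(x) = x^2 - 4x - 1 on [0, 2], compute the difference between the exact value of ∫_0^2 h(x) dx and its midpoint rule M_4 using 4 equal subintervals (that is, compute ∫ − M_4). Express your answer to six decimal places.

0.041667

Exact integral: ∫_0^2 h(x) dx ≈ -7.33333333.
M_4 = -7.375.
Error ≈ -7.33333333 − (-7.375) ≈ 0.041667.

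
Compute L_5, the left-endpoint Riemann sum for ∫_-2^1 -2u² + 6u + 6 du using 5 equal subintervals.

-4.56

Δu = (1 − (-2))/5 = 0.6.
Left endpoints: -2, -1.4, -0.8, -0.2, 0.4.
f(-2) = -14, f(-1.4) = -6.32, f(-0.8) = -0.08, f(-0.2) = 4.72, f(0.4) = 8.08.
Sum = Δu · [f(-2) + f(-1.4) + f(-0.8) + f(-0.2) + f(0.4)].
Sum = -4.56.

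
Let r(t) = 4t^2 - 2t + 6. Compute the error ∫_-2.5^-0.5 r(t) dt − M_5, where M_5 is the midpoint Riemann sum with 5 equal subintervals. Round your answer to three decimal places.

Exact integral: ∫_-2.5^-0.5 r(t) dt ≈ 38.66667.
M_5 = 38.56.
Error ≈ 38.66667 − 38.56 ≈ 0.107.

0.107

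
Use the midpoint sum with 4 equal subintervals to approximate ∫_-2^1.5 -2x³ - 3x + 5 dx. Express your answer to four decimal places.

25.2588

Δx = (1.5 − (-2))/4 = 0.875.
Midpoints: -1.5625, -0.6875, 0.1875, 1.0625.
f(-1.5625) = 35465/2048, f(-0.6875) = 15795/2048, f(0.1875) = 9061/2048, f(1.0625) = -1201/2048.
Sum = Δx · [f(-1.5625) + f(-0.6875) + f(0.1875) + f(1.0625)].
Sum ≈ 25.2588.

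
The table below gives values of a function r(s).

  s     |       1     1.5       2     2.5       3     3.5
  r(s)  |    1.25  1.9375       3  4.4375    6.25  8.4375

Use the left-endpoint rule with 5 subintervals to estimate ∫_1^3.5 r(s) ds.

Δs = 0.5.
Sum = 0.5·[1.25 + 1.9375 + 3 + 4.4375 + 6.25] = 8.4375.

8.4375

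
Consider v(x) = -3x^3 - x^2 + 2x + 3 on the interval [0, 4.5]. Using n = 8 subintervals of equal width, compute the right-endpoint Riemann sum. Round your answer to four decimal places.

Δx = (4.5 − 0)/8 = 0.5625.
Right endpoints: 0.5625, 1.125, 1.6875, 2.25, 2.8125, 3.375, 3.9375, 4.5.
v(0.5625) = 13413/4096, v(1.125) = -147/512, v(1.6875) = -44601/4096, v(2.25) = -31.734375, v(2.8125) = -270447/4096, v(3.375) = -59889/512, v(3.9375) = -769101/4096, v(4.5) = -281.625.
Sum = Δx · [v(0.5625) + v(1.125) + v(1.6875) + ...].
Sum ≈ -389.2654.

-389.2654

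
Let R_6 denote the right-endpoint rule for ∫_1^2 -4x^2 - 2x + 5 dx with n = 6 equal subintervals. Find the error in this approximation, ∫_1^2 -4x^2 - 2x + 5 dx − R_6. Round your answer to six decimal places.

Exact integral: ∫_1^2 f(x) dx ≈ -7.33333333.
R_6 ≈ -8.51851852.
Error ≈ -7.33333333 − (-8.51851852) ≈ 1.185185.

1.185185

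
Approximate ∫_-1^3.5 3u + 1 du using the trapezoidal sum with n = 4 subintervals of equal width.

Δu = (3.5 − (-1))/4 = 1.125.
f(-1) = -2, f(0.125) = 1.375, f(1.25) = 4.75, f(2.375) = 8.125, f(3.5) = 11.5.
T_4 = (Δu/2)·[f(u_0) + 2f(u_1) + 2f(u_2) + 2f(u_3) + f(u_4)].
Sum = 21.375.

21.375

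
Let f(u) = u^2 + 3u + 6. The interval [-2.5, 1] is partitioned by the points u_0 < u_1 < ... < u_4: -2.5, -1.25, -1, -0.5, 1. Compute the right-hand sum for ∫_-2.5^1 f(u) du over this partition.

Subinterval widths: 1.25, 0.25, 0.5, 1.5.
Right endpoints: -1.25, -1, -0.5, 1.
f(-1.25) = 3.8125, f(-1) = 4, f(-0.5) = 4.75, f(1) = 10.
Sum = Σ Δu_i · f(u_i).
Sum = 23.140625.

23.140625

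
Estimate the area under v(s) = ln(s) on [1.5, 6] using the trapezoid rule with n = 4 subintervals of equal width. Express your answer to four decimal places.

5.5908

Δs = (6 − 1.5)/4 = 1.125.
v(1.5) ≈ 0.4055, v(2.625) ≈ 0.9651, v(3.75) ≈ 1.3218, v(4.875) ≈ 1.5841, v(6) ≈ 1.7918.
T_4 = (Δs/2)·[v(s_0) + 2v(s_1) + 2v(s_2) + 2v(s_3) + v(s_4)].
Sum ≈ 5.5908.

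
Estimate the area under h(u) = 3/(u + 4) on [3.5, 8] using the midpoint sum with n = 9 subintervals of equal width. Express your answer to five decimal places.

Δu = (8 − 3.5)/9 = 0.5.
Midpoints: 3.75, 4.25, 4.75, 5.25, 5.75, 6.25, 6.75, 7.25, 7.75.
h(3.75) = 12/31, h(4.25) = 4/11, h(4.75) = 12/35, h(5.25) = 12/37, h(5.75) = 4/13, h(6.25) = 12/41, h(6.75) = 12/43, h(7.25) = 4/15, h(7.75) = 12/47.
Sum = Δu · [h(3.75) + h(4.25) + h(4.75) + ...].
Sum ≈ 1.40967.

1.40967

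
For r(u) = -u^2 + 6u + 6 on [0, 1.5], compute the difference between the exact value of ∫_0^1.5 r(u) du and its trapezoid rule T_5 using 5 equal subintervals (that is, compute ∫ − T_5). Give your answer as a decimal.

Exact integral: ∫_0^1.5 r(u) du = 14.625.
T_5 = 14.6025.
Error = 14.625 − 14.6025 = 0.0225.

0.0225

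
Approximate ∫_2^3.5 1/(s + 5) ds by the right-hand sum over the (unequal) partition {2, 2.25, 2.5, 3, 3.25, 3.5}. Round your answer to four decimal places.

0.1900

Subinterval widths: 0.25, 0.25, 0.5, 0.25, 0.25.
Right endpoints: 2.25, 2.5, 3, 3.25, 3.5.
f(2.25) = 4/29, f(2.5) = 2/15, f(3) = 0.125, f(3.25) = 4/33, f(3.5) = 2/17.
Sum = Σ Δs_i · f(s_i).
Sum ≈ 0.1900.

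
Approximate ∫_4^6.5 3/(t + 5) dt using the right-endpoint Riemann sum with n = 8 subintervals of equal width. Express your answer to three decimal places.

Δt = (6.5 − 4)/8 = 0.3125.
Right endpoints: 4.3125, 4.625, 4.9375, 5.25, 5.5625, 5.875, 6.1875, 6.5.
f(4.3125) = 48/149, f(4.625) = 24/77, f(4.9375) = 16/53, f(5.25) = 12/41, f(5.5625) = 48/169, f(5.875) = 8/29, f(6.1875) = 48/179, f(6.5) = 6/23.
Sum = Δt · [f(4.3125) + f(4.625) + f(4.9375) + ...].
Sum ≈ 0.724.

0.724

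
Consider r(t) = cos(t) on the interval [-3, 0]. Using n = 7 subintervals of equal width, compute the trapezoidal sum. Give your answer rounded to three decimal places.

0.139

Δt = (0 − (-3))/7 = 3/7.
r(-3) ≈ -0.990, r(-18/7) ≈ -0.842, r(-15/7) ≈ -0.541, r(-12/7) ≈ -0.143, r(-9/7) ≈ 0.281, r(-6/7) ≈ 0.655, r(-3/7) ≈ 0.910, r(0) ≈ 1.000.
T_7 = (Δt/2)·[r(t_0) + 2r(t_1) + ... + 2r(t_{6}) + r(t_7)].
Sum ≈ 0.139.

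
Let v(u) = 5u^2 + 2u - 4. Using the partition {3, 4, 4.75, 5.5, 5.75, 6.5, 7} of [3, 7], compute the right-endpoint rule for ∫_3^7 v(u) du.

627.3125

Subinterval widths: 1, 0.75, 0.75, 0.25, 0.75, 0.5.
Right endpoints: 4, 4.75, 5.5, 5.75, 6.5, 7.
v(4) = 84, v(4.75) = 118.3125, v(5.5) = 158.25, v(5.75) = 172.8125, v(6.5) = 220.25, v(7) = 255.
Sum = Σ Δu_i · v(u_i).
Sum = 627.3125.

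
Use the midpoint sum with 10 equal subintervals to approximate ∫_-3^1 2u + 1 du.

Δu = (1 − (-3))/10 = 0.4.
Midpoints: -2.8, -2.4, -2, -1.6, -1.2, -0.8, -0.4, 0, 0.4, 0.8.
f(-2.8) = -4.6, f(-2.4) = -3.8, f(-2) = -3, f(-1.6) = -2.2, f(-1.2) = -1.4, f(-0.8) = -0.6, f(-0.4) = 0.2, f(0) = 1, f(0.4) = 1.8, f(0.8) = 2.6.
Sum = Δu · [f(-2.8) + f(-2.4) + f(-2) + ...].
Sum = -4.

-4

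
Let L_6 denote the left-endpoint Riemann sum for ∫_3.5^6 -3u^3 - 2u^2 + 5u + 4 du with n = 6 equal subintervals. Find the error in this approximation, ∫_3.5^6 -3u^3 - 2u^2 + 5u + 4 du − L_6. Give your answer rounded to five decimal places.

-112.25767

Exact integral: ∫_3.5^6 f(u) du ≈ -905.4947917.
L_6 ≈ -793.2371238.
Error ≈ -905.4947917 − (-793.2371238) ≈ -112.25767.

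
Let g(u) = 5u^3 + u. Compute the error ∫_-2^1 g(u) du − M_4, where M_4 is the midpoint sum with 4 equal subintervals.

-1.0546875

Exact integral: ∫_-2^1 g(u) du = -20.25.
M_4 = -19.1953125.
Error = -20.25 − (-19.1953125) = -1.0546875.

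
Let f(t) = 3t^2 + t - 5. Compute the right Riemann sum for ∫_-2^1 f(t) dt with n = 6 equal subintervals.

Δt = (1 − (-2))/6 = 0.5.
Right endpoints: -1.5, -1, -0.5, 0, 0.5, 1.
f(-1.5) = 0.25, f(-1) = -3, f(-0.5) = -4.75, f(0) = -5, f(0.5) = -3.75, f(1) = -1.
Sum = Δt · [f(-1.5) + f(-1) + f(-0.5) + ...].
Sum = -8.625.

-8.625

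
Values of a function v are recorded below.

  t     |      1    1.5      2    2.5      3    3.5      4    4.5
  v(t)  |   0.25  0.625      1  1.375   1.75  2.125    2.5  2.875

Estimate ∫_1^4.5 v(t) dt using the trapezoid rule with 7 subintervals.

Δt = 0.5.
T_7 = (0.5/2)·[0.25 + 2·0.625 + 2·1 + 2·1.375 + 2·1.75 + 2·2.125 + 2·2.5 + 2.875] = 5.46875.

5.46875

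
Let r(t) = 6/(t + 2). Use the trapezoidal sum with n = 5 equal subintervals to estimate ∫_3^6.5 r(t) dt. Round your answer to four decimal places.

3.1902

Δt = (6.5 − 3)/5 = 0.7.
r(3) = 1.2, r(3.7) = 20/19, r(4.4) = 0.9375, r(5.1) = 60/71, r(5.8) = 10/13, r(6.5) = 12/17.
T_5 = (Δt/2)·[r(t_0) + 2r(t_1) + ... + 2r(t_{4}) + r(t_5)].
Sum ≈ 3.1902.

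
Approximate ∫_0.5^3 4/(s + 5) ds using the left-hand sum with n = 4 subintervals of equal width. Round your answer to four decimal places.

1.5721

Δs = (3 − 0.5)/4 = 0.625.
Left endpoints: 0.5, 1.125, 1.75, 2.375.
f(0.5) = 8/11, f(1.125) = 32/49, f(1.75) = 16/27, f(2.375) = 32/59.
Sum = Δs · [f(0.5) + f(1.125) + f(1.75) + f(2.375)].
Sum ≈ 1.5721.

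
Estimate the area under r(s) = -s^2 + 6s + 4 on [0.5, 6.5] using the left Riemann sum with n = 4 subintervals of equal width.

60.75

Δs = (6.5 − 0.5)/4 = 1.5.
Left endpoints: 0.5, 2, 3.5, 5.
r(0.5) = 6.75, r(2) = 12, r(3.5) = 12.75, r(5) = 9.
Sum = Δs · [r(0.5) + r(2) + r(3.5) + r(5)].
Sum = 60.75.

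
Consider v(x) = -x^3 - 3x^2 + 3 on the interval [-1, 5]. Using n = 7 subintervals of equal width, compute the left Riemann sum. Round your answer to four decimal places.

Δx = (5 − (-1))/7 = 6/7.
Left endpoints: -1, -1/7, 5/7, 11/7, 17/7, 23/7, 29/7.
v(-1) = 1, v(-1/7) = 1009/343, v(5/7) = 379/343, v(11/7) = -2843/343, v(17/7) = -9953/343, v(23/7) = -22247/343, v(29/7) = -41021/343.
Sum = Δx · [v(-1) + v(-1/7) + v(5/7) + ...].
Sum ≈ -185.7551.

-185.7551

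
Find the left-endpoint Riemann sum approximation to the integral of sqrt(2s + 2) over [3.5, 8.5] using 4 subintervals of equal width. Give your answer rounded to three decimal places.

Δs = (8.5 − 3.5)/4 = 1.25.
Left endpoints: 3.5, 4.75, 6, 7.25.
f(3.5) ≈ 3.000, f(4.75) ≈ 3.391, f(6) ≈ 3.742, f(7.25) ≈ 4.062.
Sum = Δs · [f(3.5) + f(4.75) + f(6) + f(7.25)].
Sum ≈ 17.744.

17.744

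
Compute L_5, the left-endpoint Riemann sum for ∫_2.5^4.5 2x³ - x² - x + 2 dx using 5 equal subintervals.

Δx = (4.5 − 2.5)/5 = 0.4.
Left endpoints: 2.5, 2.9, 3.3, 3.7, 4.1.
f(2.5) = 24.5, f(2.9) = 39.468, f(3.3) = 59.684, f(3.7) = 85.916, f(4.1) = 118.932.
Sum = Δx · [f(2.5) + f(2.9) + f(3.3) + f(3.7) + f(4.1)].
Sum = 131.4.

131.4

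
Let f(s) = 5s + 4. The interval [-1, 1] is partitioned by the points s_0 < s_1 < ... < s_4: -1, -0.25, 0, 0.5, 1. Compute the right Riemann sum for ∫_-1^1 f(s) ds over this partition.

10.8125

Subinterval widths: 0.75, 0.25, 0.5, 0.5.
Right endpoints: -0.25, 0, 0.5, 1.
f(-0.25) = 2.75, f(0) = 4, f(0.5) = 6.5, f(1) = 9.
Sum = Σ Δs_i · f(s_i).
Sum = 10.8125.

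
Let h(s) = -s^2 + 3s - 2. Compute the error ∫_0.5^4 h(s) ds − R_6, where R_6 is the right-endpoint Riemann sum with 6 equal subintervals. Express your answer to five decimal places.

Exact integral: ∫_0.5^4 h(s) ds ≈ -4.6666667.
R_6 ≈ -6.3964120.
Error ≈ -4.6666667 − (-6.3964120) ≈ 1.72975.

1.72975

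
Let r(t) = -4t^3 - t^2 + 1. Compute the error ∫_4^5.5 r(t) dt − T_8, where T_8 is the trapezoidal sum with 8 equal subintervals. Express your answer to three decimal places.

0.510

Exact integral: ∫_4^5.5 r(t) dt = -691.6875.
T_8 ≈ -692.19727.
Error ≈ -691.6875 − (-692.19727) ≈ 0.510.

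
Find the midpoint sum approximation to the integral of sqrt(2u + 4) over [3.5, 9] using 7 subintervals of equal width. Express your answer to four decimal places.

Δu = (9 − 3.5)/7 = 11/14.
Midpoints: 109/28, 131/28, 153/28, 6.25, 197/28, 219/28, 241/28.
f(109/28) ≈ 3.4330, f(131/28) ≈ 3.6547, f(153/28) ≈ 3.8638, f(6.25) ≈ 4.0620, f(197/28) ≈ 4.2511, f(219/28) ≈ 4.4320, f(241/28) ≈ 4.6059.
Sum = Δu · [f(109/28) + f(131/28) + f(153/28) + ...].
Sum ≈ 22.2377.

22.2377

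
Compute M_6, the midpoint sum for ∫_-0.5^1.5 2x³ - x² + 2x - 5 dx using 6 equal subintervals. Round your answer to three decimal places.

-6.704

Δx = (1.5 − (-0.5))/6 = 1/3.
Midpoints: -1/3, 0, 1/3, 2/3, 1, 4/3.
f(-1/3) = -158/27, f(0) = -5, f(1/3) = -118/27, f(2/3) = -95/27, f(1) = -2, f(4/3) = 17/27.
Sum = Δx · [f(-1/3) + f(0) + f(1/3) + ...].
Sum ≈ -6.704.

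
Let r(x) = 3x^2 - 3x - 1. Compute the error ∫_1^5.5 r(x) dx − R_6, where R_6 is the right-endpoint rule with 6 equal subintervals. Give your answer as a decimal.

Exact integral: ∫_1^5.5 r(x) dx = 117.
R_6 = 146.109375.
Error = 117 − 146.109375 = -29.109375.

-29.109375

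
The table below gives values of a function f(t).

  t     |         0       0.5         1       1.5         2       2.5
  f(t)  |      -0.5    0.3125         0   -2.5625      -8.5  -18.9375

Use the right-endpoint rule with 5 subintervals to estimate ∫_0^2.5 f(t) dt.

-14.84375

Δt = 0.5.
Sum = 0.5·[0.3125 + 0 + (-2.5625) + (-8.5) + (-18.9375)] = -14.84375.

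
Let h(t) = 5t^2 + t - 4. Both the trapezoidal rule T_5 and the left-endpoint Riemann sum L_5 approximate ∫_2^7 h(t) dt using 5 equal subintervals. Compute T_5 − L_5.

115

T_5 = 565.
L_5 = 450.
T_5 − L_5 = 115.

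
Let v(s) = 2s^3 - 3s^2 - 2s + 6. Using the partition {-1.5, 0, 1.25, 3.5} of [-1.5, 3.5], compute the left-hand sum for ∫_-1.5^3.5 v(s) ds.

6.8671875

Subinterval widths: 1.5, 1.25, 2.25.
Left endpoints: -1.5, 0, 1.25.
v(-1.5) = -4.5, v(0) = 6, v(1.25) = 2.71875.
Sum = Σ Δs_i · v(s_i).
Sum = 6.8671875.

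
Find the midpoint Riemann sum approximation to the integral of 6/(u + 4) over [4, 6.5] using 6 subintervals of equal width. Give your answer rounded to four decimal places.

Δu = (6.5 − 4)/6 = 5/12.
Midpoints: 101/24, 4.625, 121/24, 131/24, 5.875, 151/24.
f(101/24) = 144/197, f(4.625) = 16/23, f(121/24) = 144/217, f(131/24) = 144/227, f(5.875) = 48/79, f(151/24) = 144/247.
Sum = Δu · [f(101/24) + f(4.625) + f(121/24) + ...].
Sum ≈ 1.6313.

1.6313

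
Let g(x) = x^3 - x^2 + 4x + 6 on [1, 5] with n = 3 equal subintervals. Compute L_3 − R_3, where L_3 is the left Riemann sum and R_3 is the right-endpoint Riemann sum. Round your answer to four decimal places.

L_3 ≈ 118.814815.
R_3 ≈ 273.481481.
L_3 − R_3 ≈ -154.6667.

-154.6667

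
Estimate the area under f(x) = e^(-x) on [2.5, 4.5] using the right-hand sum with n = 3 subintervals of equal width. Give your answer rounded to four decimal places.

Δx = (4.5 − 2.5)/3 = 2/3.
Right endpoints: 19/6, 23/6, 4.5.
f(19/6) ≈ 0.0421, f(23/6) ≈ 0.0216, f(4.5) ≈ 0.0111.
Sum = Δx · [f(19/6) + f(23/6) + f(4.5)].
Sum ≈ 0.0499.

0.0499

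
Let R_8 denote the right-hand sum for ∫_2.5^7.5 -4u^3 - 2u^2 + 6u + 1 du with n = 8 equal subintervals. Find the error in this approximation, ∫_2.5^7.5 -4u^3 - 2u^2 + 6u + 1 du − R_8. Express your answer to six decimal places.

549.869792

Exact integral: ∫_2.5^7.5 f(u) du ≈ -3240.83333333.
R_8 = -3790.703125.
Error ≈ -3240.83333333 − (-3790.703125) ≈ 549.869792.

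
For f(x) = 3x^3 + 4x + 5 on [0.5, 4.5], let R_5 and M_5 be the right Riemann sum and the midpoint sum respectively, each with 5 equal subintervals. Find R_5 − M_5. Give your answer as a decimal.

R_5 = 492.7.
M_5 = 362.7.
R_5 − M_5 = 130.

130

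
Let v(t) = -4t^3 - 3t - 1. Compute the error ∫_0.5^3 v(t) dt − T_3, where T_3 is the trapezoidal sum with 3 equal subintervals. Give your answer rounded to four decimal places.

6.0764

Exact integral: ∫_0.5^3 v(t) dt = -96.5625.
T_3 ≈ -102.638889.
Error ≈ -96.5625 − (-102.638889) ≈ 6.0764.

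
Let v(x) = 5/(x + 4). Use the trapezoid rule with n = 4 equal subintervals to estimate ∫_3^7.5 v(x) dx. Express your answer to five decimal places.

2.48894

Δx = (7.5 − 3)/4 = 1.125.
v(3) = 5/7, v(4.125) = 8/13, v(5.25) = 20/37, v(6.375) = 40/83, v(7.5) = 10/23.
T_4 = (Δx/2)·[v(x_0) + 2v(x_1) + 2v(x_2) + 2v(x_3) + v(x_4)].
Sum ≈ 2.48894.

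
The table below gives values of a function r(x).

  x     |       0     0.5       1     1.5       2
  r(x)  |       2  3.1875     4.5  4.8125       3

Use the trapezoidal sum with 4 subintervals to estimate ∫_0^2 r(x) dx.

7.5

Δx = 0.5.
T_4 = (0.5/2)·[2 + 2·3.1875 + 2·4.5 + 2·4.8125 + 3] = 7.5.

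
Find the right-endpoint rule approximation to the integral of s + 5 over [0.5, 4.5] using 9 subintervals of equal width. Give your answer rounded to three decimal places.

Δs = (4.5 − 0.5)/9 = 4/9.
Right endpoints: 17/18, 25/18, 11/6, 41/18, 49/18, 19/6, 65/18, 73/18, 4.5.
f(17/18) = 107/18, f(25/18) = 115/18, f(11/6) = 41/6, f(41/18) = 131/18, f(49/18) = 139/18, f(19/6) = 49/6, f(65/18) = 155/18, f(73/18) = 163/18, f(4.5) = 9.5.
Sum = Δs · [f(17/18) + f(25/18) + f(11/6) + ...].
Sum ≈ 30.889.

30.889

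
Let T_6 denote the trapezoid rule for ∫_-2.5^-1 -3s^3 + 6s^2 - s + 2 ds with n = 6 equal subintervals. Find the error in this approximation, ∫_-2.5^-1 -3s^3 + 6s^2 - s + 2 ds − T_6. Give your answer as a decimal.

Exact integral: ∫_-2.5^-1 f(s) ds = 63.421875.
T_6 = 63.76171875.
Error = 63.421875 − 63.76171875 = -0.33984375.

-0.33984375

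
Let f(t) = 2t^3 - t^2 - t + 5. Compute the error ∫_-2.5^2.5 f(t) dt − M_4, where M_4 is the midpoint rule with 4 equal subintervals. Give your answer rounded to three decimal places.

Exact integral: ∫_-2.5^2.5 f(t) dt ≈ 14.58333.
M_4 = 15.234375.
Error ≈ 14.58333 − 15.234375 ≈ -0.651.

-0.651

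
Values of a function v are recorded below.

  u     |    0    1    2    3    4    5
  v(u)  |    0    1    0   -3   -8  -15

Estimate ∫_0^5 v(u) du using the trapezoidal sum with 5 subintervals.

Δu = 1.
T_5 = (1/2)·[0 + 2·1 + 2·0 + 2·(-3) + 2·(-8) + (-15)] = -17.5.

-17.5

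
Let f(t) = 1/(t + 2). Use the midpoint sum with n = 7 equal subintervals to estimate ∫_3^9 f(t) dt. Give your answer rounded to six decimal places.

Δt = (9 − 3)/7 = 6/7.
Midpoints: 24/7, 30/7, 36/7, 6, 48/7, 54/7, 60/7.
f(24/7) = 7/38, f(30/7) = 7/44, f(36/7) = 0.14, f(6) = 0.125, f(48/7) = 7/62, f(54/7) = 7/68, f(60/7) = 7/74.
Sum = Δt · [f(24/7) + f(30/7) + f(36/7) + ...].
Sum ≈ 0.787492.

0.787492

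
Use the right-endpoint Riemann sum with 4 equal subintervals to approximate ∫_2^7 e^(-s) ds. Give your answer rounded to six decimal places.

0.067472

Δs = (7 − 2)/4 = 1.25.
Right endpoints: 3.25, 4.5, 5.75, 7.
f(3.25) ≈ 0.038774, f(4.5) ≈ 0.011109, f(5.75) ≈ 0.003183, f(7) ≈ 0.000912.
Sum = Δs · [f(3.25) + f(4.5) + f(5.75) + f(7)].
Sum ≈ 0.067472.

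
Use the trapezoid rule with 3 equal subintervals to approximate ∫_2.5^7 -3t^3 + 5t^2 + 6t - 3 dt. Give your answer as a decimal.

Δt = (7 − 2.5)/3 = 1.5.
f(2.5) = -3.625, f(4) = -91, f(5.5) = -317.875, f(7) = -745.
T_3 = (Δt/2)·[f(t_0) + 2f(t_1) + 2f(t_2) + f(t_3)].
Sum = -1174.78125.

-1174.78125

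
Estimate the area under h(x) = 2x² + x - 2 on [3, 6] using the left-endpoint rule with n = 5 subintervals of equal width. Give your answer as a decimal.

Δx = (6 − 3)/5 = 0.6.
Left endpoints: 3, 3.6, 4.2, 4.8, 5.4.
h(3) = 19, h(3.6) = 27.52, h(4.2) = 37.48, h(4.8) = 48.88, h(5.4) = 61.72.
Sum = Δx · [h(3) + h(3.6) + h(4.2) + h(4.8) + h(5.4)].
Sum = 116.76.

116.76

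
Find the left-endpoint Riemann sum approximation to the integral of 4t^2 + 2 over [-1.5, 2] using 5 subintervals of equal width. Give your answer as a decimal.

20.86

Δt = (2 − (-1.5))/5 = 0.7.
Left endpoints: -1.5, -0.8, -0.1, 0.6, 1.3.
f(-1.5) = 11, f(-0.8) = 4.56, f(-0.1) = 2.04, f(0.6) = 3.44, f(1.3) = 8.76.
Sum = Δt · [f(-1.5) + f(-0.8) + f(-0.1) + f(0.6) + f(1.3)].
Sum = 20.86.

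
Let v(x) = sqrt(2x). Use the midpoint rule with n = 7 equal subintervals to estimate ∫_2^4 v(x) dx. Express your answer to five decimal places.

Δx = (4 − 2)/7 = 2/7.
Midpoints: 15/7, 17/7, 19/7, 3, 23/7, 25/7, 27/7.
v(15/7) ≈ 2.07020, v(17/7) ≈ 2.20389, v(19/7) ≈ 2.32993, v(3) ≈ 2.44949, v(23/7) ≈ 2.56348, v(25/7) ≈ 2.67261, v(27/7) ≈ 2.77746.
Sum = Δx · [v(15/7) + v(17/7) + v(19/7) + ...].
Sum ≈ 4.87630.

4.87630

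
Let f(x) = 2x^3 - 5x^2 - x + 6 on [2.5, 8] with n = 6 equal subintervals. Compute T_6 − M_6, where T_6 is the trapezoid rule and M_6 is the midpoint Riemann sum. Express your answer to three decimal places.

T_6 ≈ 1225.71383.
M_6 ≈ 1195.09621.
T_6 − M_6 ≈ 30.618.

30.618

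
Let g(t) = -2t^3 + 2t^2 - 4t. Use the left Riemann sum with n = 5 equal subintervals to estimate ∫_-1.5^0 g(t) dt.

12.015

Δt = (0 − (-1.5))/5 = 0.3.
Left endpoints: -1.5, -1.2, -0.9, -0.6, -0.3.
g(-1.5) = 17.25, g(-1.2) = 11.136, g(-0.9) = 6.678, g(-0.6) = 3.552, g(-0.3) = 1.434.
Sum = Δt · [g(-1.5) + g(-1.2) + g(-0.9) + g(-0.6) + g(-0.3)].
Sum = 12.015.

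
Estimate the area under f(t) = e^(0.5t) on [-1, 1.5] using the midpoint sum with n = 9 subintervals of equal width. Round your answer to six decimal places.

Δt = (1.5 − (-1))/9 = 5/18.
Midpoints: -31/36, -7/12, -11/36, -1/36, 0.25, 19/36, 29/36, 13/12, 49/36.
f(-31/36) ≈ 0.650148, f(-7/12) ≈ 0.747018, f(-11/36) ≈ 0.858320, f(-1/36) ≈ 0.986207, f(0.25) ≈ 1.133148, f(19/36) ≈ 1.301984, f(29/36) ≈ 1.495974, f(13/12) ≈ 1.718869, f(49/36) ≈ 1.974975.
Sum = Δt · [f(-31/36) + f(-7/12) + f(-11/36) + ...].
Sum ≈ 3.018512.

3.018512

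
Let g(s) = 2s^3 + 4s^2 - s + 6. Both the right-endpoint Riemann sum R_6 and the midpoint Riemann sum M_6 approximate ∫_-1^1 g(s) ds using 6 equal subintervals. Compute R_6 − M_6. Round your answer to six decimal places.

0.555556

R_6 ≈ 15.14814815.
M_6 ≈ 14.59259259.
R_6 − M_6 ≈ 0.555556.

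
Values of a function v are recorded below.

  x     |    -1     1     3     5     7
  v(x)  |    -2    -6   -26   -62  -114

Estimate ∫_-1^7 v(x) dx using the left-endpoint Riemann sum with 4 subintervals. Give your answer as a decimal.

Δx = 2.
Sum = 2·[(-2) + (-6) + (-26) + (-62)] = -192.

-192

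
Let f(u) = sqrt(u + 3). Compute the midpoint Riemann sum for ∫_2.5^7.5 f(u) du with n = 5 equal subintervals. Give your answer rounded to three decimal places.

14.086

Δu = (7.5 − 2.5)/5 = 1.
Midpoints: 3, 4, 5, 6, 7.
f(3) ≈ 2.449, f(4) ≈ 2.646, f(5) ≈ 2.828, f(6) ≈ 3.000, f(7) ≈ 3.162.
Sum = Δu · [f(3) + f(4) + f(5) + f(6) + f(7)].
Sum ≈ 14.086.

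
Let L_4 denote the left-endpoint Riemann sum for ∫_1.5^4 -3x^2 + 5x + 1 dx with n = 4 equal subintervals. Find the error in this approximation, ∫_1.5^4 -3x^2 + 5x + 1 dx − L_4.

Exact integral: ∫_1.5^4 f(x) dx = -23.75.
L_4 = -15.25390625.
Error = -23.75 − (-15.25390625) = -8.49609375.

-8.49609375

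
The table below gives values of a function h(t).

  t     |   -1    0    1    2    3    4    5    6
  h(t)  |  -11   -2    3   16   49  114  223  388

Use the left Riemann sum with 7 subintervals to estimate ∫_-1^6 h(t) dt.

392

Δt = 1.
Sum = 1·[(-11) + (-2) + 3 + 16 + 49 + 114 + 223] = 392.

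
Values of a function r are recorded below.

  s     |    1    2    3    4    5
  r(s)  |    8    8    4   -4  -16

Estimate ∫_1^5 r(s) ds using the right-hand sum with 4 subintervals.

-8

Δs = 1.
Sum = 1·[8 + 4 + (-4) + (-16)] = -8.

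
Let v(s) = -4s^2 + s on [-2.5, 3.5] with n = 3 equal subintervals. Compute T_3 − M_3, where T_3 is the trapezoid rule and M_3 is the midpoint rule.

-24

T_3 = -91.
M_3 = -67.
T_3 − M_3 = -24.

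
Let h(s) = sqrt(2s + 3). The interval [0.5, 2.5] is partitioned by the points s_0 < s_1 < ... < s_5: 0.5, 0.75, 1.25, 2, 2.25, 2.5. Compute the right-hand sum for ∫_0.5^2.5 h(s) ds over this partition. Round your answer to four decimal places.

Subinterval widths: 0.25, 0.5, 0.75, 0.25, 0.25.
Right endpoints: 0.75, 1.25, 2, 2.25, 2.5.
h(0.75) ≈ 2.1213, h(1.25) ≈ 2.3452, h(2) ≈ 2.6458, h(2.25) ≈ 2.7386, h(2.5) ≈ 2.8284.
Sum = Σ Δs_i · h(s_i).
Sum ≈ 5.0790.

5.0790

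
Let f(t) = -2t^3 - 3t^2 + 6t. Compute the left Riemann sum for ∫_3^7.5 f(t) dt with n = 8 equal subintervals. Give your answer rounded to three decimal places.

-1548.453

Δt = (7.5 − 3)/8 = 0.5625.
Left endpoints: 3, 3.5625, 4.125, 4.6875, 5.25, 5.8125, 6.375, 6.9375.
f(3) = -63, f(3.5625) = -219393/2048, f(4.125) = -166.67578125, f(4.6875) = -499275/2048, f(5.25) = -340.59375, f(5.8125) = -940509/2048, f(6.375) = -601.83984375, f(6.9375) = -1578087/2048.
Sum = Δt · [f(3) + f(3.5625) + f(4.125) + ...].
Sum ≈ -1548.453.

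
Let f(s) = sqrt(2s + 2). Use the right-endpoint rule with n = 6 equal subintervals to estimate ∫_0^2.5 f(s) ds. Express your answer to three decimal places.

Δs = (2.5 − 0)/6 = 5/12.
Right endpoints: 5/12, 5/6, 1.25, 5/3, 25/12, 2.5.
f(5/12) ≈ 1.683, f(5/6) ≈ 1.915, f(1.25) ≈ 2.121, f(5/3) ≈ 2.309, f(25/12) ≈ 2.483, f(2.5) ≈ 2.646.
Sum = Δs · [f(5/12) + f(5/6) + f(1.25) + ...].
Sum ≈ 5.482.

5.482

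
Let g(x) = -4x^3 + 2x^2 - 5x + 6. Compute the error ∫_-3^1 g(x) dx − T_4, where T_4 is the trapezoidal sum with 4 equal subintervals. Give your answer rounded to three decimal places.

Exact integral: ∫_-3^1 g(x) dx ≈ 142.66667.
T_4 = 152.
Error ≈ 142.66667 − 152 ≈ -9.333.

-9.333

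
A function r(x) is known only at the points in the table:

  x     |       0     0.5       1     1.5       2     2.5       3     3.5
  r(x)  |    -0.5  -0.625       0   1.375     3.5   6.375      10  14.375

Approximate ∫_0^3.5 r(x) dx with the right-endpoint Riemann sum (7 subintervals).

Δx = 0.5.
Sum = 0.5·[(-0.625) + 0 + 1.375 + 3.5 + 6.375 + 10 + 14.375] = 17.5.

17.5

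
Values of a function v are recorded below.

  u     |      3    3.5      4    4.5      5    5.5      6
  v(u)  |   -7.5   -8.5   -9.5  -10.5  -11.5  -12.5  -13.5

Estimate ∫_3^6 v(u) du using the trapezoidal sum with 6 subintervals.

-31.5

Δu = 0.5.
T_6 = (0.5/2)·[(-7.5) + 2·(-8.5) + 2·(-9.5) + 2·(-10.5) + 2·(-11.5) + 2·(-12.5) + (-13.5)] = -31.5.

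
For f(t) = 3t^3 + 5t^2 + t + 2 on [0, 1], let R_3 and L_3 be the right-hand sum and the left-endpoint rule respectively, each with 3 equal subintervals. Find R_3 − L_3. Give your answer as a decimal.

3

R_3 ≈ 6.5925926.
L_3 ≈ 3.5925926.
R_3 − L_3 = 3.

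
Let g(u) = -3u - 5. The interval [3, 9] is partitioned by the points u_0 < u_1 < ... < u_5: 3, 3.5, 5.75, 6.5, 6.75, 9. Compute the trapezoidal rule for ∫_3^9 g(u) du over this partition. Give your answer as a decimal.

-138

Subinterval widths: 0.5, 2.25, 0.75, 0.25, 2.25.
g(3) = -14, g(3.5) = -15.5, g(5.75) = -22.25, g(6.5) = -24.5, g(6.75) = -25.25, g(9) = -32.
On each subinterval the trapezoid contributes (Δu_i/2)·[g(u_{i-1}) + g(u_i)].
Sum = -138.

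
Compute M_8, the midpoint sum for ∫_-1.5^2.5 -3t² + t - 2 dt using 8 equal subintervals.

-24.75

Δt = (2.5 − (-1.5))/8 = 0.5.
Midpoints: -1.25, -0.75, -0.25, 0.25, 0.75, 1.25, 1.75, 2.25.
f(-1.25) = -7.9375, f(-0.75) = -4.4375, f(-0.25) = -2.4375, f(0.25) = -1.9375, f(0.75) = -2.9375, f(1.25) = -5.4375, f(1.75) = -9.4375, f(2.25) = -14.9375.
Sum = Δt · [f(-1.25) + f(-0.75) + f(-0.25) + ...].
Sum = -24.75.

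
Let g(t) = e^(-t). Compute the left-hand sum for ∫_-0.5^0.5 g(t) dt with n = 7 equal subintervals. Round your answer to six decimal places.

Δt = (0.5 − (-0.5))/7 = 1/7.
Left endpoints: -0.5, -5/14, -3/14, -1/14, 1/14, 3/14, 5/14.
g(-0.5) ≈ 1.648721, g(-5/14) ≈ 1.429240, g(-3/14) ≈ 1.238977, g(-1/14) ≈ 1.074041, g(1/14) ≈ 0.931063, g(3/14) ≈ 0.807118, g(5/14) ≈ 0.699673.
Sum = Δt · [g(-0.5) + g(-5/14) + g(-3/14) + ...].
Sum ≈ 1.118405.

1.118405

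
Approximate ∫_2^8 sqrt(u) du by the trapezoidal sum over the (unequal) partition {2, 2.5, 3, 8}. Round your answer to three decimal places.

12.978

Subinterval widths: 0.5, 0.5, 5.
f(2) ≈ 1.414, f(2.5) ≈ 1.581, f(3) ≈ 1.732, f(8) ≈ 2.828.
On each subinterval the trapezoid contributes (Δu_i/2)·[f(u_{i-1}) + f(u_i)].
Sum ≈ 12.978.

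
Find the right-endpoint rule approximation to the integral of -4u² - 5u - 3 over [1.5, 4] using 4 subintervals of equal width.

-144.453125

Δu = (4 − 1.5)/4 = 0.625.
Right endpoints: 2.125, 2.75, 3.375, 4.
f(2.125) = -31.6875, f(2.75) = -47, f(3.375) = -65.4375, f(4) = -87.
Sum = Δu · [f(2.125) + f(2.75) + f(3.375) + f(4)].
Sum = -144.453125.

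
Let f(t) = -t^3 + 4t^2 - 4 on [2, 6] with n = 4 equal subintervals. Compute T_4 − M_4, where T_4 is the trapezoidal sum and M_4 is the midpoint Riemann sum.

-8

T_4 = -64.
M_4 = -56.
T_4 − M_4 = -8.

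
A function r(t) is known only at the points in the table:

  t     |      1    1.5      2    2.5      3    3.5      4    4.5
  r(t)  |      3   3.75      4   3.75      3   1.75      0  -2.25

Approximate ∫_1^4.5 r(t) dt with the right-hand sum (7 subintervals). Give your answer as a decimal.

7

Δt = 0.5.
Sum = 0.5·[3.75 + 4 + 3.75 + 3 + 1.75 + 0 + (-2.25)] = 7.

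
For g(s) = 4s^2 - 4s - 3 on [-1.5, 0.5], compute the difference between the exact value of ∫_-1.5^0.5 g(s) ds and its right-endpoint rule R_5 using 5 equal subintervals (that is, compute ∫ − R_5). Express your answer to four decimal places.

2.9867

Exact integral: ∫_-1.5^0.5 g(s) ds ≈ 2.666667.
R_5 = -0.32.
Error ≈ 2.666667 − (-0.32) ≈ 2.9867.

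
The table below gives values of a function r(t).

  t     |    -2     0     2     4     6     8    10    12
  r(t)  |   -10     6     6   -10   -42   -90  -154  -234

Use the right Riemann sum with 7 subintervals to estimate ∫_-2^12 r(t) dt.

-1036

Δt = 2.
Sum = 2·[6 + 6 + (-10) + (-42) + (-90) + (-154) + (-234)] = -1036.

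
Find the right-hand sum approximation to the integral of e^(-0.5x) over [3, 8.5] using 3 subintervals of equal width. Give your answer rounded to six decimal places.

0.255121

Δx = (8.5 − 3)/3 = 11/6.
Right endpoints: 29/6, 20/3, 8.5.
f(29/6) ≈ 0.089219, f(20/3) ≈ 0.035674, f(8.5) ≈ 0.014264.
Sum = Δx · [f(29/6) + f(20/3) + f(8.5)].
Sum ≈ 0.255121.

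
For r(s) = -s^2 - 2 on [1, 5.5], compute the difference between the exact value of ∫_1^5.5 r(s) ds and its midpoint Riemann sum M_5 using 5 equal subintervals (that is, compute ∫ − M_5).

Exact integral: ∫_1^5.5 r(s) ds = -64.125.
M_5 = -63.82125.
Error = -64.125 − (-63.82125) = -0.30375.

-0.30375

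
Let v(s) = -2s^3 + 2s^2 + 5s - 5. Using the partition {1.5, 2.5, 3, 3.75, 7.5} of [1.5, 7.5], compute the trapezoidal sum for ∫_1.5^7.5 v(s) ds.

Subinterval widths: 1, 0.5, 0.75, 3.75.
v(1.5) = 0.25, v(2.5) = -11.25, v(3) = -26, v(3.75) = -63.59375, v(7.5) = -698.75.
On each subinterval the trapezoid contributes (Δs_i/2)·[v(s_{i-1}) + v(s_i)].
Sum = -1477.8046875.

-1477.8046875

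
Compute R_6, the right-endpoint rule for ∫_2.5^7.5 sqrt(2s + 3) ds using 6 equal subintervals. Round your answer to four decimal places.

18.4958

Δs = (7.5 − 2.5)/6 = 5/6.
Right endpoints: 10/3, 25/6, 5, 35/6, 20/3, 7.5.
f(10/3) ≈ 3.1091, f(25/6) ≈ 3.3665, f(5) ≈ 3.6056, f(35/6) ≈ 3.8297, f(20/3) ≈ 4.0415, f(7.5) ≈ 4.2426.
Sum = Δs · [f(10/3) + f(25/6) + f(5) + ...].
Sum ≈ 18.4958.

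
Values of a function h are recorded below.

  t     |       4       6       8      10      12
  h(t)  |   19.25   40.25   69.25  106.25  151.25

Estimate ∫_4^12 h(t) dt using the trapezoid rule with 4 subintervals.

Δt = 2.
T_4 = (2/2)·[19.25 + 2·40.25 + 2·69.25 + 2·106.25 + 151.25] = 602.

602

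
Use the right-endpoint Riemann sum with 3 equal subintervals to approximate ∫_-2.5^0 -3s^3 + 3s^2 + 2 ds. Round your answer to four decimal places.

26.7014

Δs = (0 − (-2.5))/3 = 5/6.
Right endpoints: -5/3, -5/6, 0.
f(-5/3) = 218/9, f(-5/6) = 419/72, f(0) = 2.
Sum = Δs · [f(-5/3) + f(-5/6) + f(0)].
Sum ≈ 26.7014.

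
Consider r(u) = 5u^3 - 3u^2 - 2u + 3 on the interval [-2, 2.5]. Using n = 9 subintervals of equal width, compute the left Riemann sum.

-9

Δu = (2.5 − (-2))/9 = 0.5.
Left endpoints: -2, -1.5, -1, -0.5, 0, 0.5, 1, 1.5, 2.
r(-2) = -45, r(-1.5) = -17.625, r(-1) = -3, r(-0.5) = 2.625, r(0) = 3, r(0.5) = 1.875, r(1) = 3, r(1.5) = 10.125, r(2) = 27.
Sum = Δu · [r(-2) + r(-1.5) + r(-1) + ...].
Sum = -9.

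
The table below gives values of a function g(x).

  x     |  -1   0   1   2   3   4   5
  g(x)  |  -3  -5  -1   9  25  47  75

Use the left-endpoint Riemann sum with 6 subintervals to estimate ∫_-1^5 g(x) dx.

Δx = 1.
Sum = 1·[(-3) + (-5) + (-1) + 9 + 25 + 47] = 72.

72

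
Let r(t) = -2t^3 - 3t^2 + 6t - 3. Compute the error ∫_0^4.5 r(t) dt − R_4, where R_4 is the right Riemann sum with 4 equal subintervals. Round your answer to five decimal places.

Exact integral: ∫_0^4.5 r(t) dt = -248.90625.
R_4 ≈ -386.0683594.
Error ≈ -248.90625 − (-386.0683594) ≈ 137.16211.

137.16211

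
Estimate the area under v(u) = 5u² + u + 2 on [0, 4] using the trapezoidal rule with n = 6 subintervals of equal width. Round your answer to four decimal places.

Δu = (4 − 0)/6 = 2/3.
v(0) = 2, v(2/3) = 44/9, v(4/3) = 110/9, v(2) = 24, v(8/3) = 362/9, v(10/3) = 548/9, v(4) = 86.
T_6 = (Δu/2)·[v(u_0) + 2v(u_1) + ... + 2v(u_{5}) + v(u_6)].
Sum ≈ 124.1481.

124.1481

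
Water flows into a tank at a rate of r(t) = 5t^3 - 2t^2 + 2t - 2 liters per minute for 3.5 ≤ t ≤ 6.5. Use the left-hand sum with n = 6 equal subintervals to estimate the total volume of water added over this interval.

Δt = (6.5 − 3.5)/6 = 0.5.
Left endpoints: 3.5, 4, 4.5, 5, 5.5, 6.
r(3.5) = 194.875, r(4) = 294, r(4.5) = 422.125, r(5) = 583, r(5.5) = 780.375, r(6) = 1018.
Sum = Δt · [r(3.5) + r(4) + r(4.5) + ...].
Sum = 1646.1875.

1646.1875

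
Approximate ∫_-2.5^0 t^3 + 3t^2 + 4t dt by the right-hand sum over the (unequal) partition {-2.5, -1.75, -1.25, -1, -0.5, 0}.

Subinterval widths: 0.75, 0.5, 0.25, 0.5, 0.5.
Right endpoints: -1.75, -1.25, -1, -0.5, 0.
f(-1.75) = -3.171875, f(-1.25) = -2.265625, f(-1) = -2, f(-0.5) = -1.375, f(0) = 0.
Sum = Σ Δt_i · f(t_i).
Sum = -4.69921875.

-4.69921875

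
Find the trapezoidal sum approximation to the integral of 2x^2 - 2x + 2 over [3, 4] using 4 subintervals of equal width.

19.6875

Δx = (4 − 3)/4 = 0.25.
f(3) = 14, f(3.25) = 16.625, f(3.5) = 19.5, f(3.75) = 22.625, f(4) = 26.
T_4 = (Δx/2)·[f(x_0) + 2f(x_1) + 2f(x_2) + 2f(x_3) + f(x_4)].
Sum = 19.6875.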